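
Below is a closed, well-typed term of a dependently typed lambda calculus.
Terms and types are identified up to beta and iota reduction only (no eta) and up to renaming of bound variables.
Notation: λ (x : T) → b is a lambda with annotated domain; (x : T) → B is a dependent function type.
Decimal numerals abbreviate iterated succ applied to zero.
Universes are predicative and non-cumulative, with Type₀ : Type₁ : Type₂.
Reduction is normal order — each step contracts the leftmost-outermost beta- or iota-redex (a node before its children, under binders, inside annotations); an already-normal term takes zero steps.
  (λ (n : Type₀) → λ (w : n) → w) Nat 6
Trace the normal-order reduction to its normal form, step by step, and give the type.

reduction (normal order):
  (λ (n : Type₀) → λ (w : n) → w) Nat 6
  ~> (λ (n : Nat) → n) 6
  ~> 6
inferred type:
  Nat


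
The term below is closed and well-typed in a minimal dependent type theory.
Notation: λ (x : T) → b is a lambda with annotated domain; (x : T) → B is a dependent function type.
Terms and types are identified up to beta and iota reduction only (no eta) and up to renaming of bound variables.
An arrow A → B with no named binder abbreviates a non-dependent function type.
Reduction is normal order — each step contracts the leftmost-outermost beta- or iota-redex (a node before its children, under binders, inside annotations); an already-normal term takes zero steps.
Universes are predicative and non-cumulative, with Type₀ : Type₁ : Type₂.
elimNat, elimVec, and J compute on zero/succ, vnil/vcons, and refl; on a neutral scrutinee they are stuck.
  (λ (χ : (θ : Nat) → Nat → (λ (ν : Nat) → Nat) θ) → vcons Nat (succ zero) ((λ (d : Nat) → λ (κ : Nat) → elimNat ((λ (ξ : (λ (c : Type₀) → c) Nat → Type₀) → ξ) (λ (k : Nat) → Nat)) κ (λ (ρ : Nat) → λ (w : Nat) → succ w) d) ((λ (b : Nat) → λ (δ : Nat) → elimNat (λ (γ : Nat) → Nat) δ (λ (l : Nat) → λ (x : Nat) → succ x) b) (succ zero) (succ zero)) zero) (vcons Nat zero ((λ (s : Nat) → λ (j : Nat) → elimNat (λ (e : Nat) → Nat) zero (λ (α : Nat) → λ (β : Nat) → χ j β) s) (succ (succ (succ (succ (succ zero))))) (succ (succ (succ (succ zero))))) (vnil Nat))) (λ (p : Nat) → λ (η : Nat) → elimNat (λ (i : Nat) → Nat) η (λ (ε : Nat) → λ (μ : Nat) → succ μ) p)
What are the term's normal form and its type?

normal form:
  vcons Nat (succ zero) (succ (succ zero)) (vcons Nat zero (succ (succ (succ (succ (succ (succ (succ (succ (succ (succ (succ (succ (succ (succ (succ (succ (succ (succ (succ (succ zero)))))))))))))))))))) (vnil Nat))
the term's type:
  Vec Nat (succ (succ zero))


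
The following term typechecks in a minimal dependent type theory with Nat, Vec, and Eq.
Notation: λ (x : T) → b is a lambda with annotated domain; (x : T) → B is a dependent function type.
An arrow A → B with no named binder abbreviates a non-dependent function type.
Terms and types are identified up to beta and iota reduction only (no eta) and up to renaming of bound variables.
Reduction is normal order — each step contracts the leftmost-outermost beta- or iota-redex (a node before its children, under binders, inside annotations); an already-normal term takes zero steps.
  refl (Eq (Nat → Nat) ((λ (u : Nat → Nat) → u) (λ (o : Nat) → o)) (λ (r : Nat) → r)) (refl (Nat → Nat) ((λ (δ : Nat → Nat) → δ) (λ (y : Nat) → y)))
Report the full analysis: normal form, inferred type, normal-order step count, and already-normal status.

resulting normal form:
  refl (Eq (Nat → Nat) (λ (u : Nat) → u) (λ (o : Nat) → o)) (refl (Nat → Nat) (λ (r : Nat) → r))
type:
  Eq (Eq (Nat → Nat) (λ (u : Nat) → u) (λ (o : Nat) → o)) (refl (Nat → Nat) (λ (r : Nat) → r)) (refl (Nat → Nat) (λ (δ : Nat) → δ))
normal-order step count: 2
term was already normal: no
first redex: a beta-redex


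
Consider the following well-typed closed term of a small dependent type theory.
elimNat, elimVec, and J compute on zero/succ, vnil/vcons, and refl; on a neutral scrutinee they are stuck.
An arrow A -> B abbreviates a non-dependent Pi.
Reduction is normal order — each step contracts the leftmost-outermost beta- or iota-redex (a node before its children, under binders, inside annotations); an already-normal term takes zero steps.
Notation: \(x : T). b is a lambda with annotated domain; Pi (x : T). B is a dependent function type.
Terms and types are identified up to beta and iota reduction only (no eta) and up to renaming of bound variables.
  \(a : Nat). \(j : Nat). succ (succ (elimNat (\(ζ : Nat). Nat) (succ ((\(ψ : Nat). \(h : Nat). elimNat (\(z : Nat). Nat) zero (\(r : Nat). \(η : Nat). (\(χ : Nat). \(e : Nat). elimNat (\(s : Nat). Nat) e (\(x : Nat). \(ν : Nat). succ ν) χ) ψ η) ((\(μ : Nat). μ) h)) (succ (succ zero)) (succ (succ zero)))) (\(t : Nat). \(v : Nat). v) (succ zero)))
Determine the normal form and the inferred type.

normal form:
  \(a : Nat). \(j : Nat). succ (succ (succ (succ (succ (succ (succ zero))))))
type:
  Nat -> Nat -> Nat
observation: the term reaches its normal form after 23 normal-order steps.


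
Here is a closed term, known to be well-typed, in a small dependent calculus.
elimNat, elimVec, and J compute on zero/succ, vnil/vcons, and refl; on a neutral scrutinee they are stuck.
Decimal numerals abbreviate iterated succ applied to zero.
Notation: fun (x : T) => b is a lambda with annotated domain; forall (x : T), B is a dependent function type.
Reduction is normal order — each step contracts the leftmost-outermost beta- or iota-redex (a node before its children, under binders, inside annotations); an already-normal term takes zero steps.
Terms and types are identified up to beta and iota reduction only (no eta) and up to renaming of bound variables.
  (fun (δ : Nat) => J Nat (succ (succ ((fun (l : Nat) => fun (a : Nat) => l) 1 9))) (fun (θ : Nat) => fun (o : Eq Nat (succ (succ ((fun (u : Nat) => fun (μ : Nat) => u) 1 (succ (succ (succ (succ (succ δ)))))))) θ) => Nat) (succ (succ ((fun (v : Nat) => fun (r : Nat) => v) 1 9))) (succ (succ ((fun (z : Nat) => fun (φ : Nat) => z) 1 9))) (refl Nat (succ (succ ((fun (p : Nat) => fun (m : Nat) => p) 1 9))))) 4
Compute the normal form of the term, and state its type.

reduced normal form:
  3
inferred type:
  Nat


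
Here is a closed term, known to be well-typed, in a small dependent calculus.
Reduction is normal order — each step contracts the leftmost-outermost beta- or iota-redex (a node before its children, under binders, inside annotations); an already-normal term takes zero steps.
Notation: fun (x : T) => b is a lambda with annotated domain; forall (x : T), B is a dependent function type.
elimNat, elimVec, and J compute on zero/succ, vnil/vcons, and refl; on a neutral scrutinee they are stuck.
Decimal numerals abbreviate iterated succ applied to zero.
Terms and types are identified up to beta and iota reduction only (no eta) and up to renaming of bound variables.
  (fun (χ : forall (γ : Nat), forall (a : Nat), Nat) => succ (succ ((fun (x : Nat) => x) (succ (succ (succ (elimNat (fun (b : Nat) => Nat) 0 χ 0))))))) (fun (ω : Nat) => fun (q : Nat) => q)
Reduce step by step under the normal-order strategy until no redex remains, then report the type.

normal-order reduction:
  (fun (χ : forall (γ : Nat), forall (a : Nat), Nat) => succ (succ ((fun (x : Nat) => x) (succ (succ (succ (elimNat (fun (b : Nat) => Nat) 0 χ 0))))))) (fun (ω : Nat) => fun (q : Nat) => q)
  ~> succ (succ ((fun (χ : Nat) => χ) (succ (succ (succ (elimNat (fun (γ : Nat) => Nat) 0 (fun (a : Nat) => fun (x : Nat) => x) 0))))))
  ~> succ (succ (succ (succ (succ (elimNat (fun (χ : Nat) => Nat) 0 (fun (γ : Nat) => fun (a : Nat) => a) 0)))))
  ~> 5
the term's type:
  Nat


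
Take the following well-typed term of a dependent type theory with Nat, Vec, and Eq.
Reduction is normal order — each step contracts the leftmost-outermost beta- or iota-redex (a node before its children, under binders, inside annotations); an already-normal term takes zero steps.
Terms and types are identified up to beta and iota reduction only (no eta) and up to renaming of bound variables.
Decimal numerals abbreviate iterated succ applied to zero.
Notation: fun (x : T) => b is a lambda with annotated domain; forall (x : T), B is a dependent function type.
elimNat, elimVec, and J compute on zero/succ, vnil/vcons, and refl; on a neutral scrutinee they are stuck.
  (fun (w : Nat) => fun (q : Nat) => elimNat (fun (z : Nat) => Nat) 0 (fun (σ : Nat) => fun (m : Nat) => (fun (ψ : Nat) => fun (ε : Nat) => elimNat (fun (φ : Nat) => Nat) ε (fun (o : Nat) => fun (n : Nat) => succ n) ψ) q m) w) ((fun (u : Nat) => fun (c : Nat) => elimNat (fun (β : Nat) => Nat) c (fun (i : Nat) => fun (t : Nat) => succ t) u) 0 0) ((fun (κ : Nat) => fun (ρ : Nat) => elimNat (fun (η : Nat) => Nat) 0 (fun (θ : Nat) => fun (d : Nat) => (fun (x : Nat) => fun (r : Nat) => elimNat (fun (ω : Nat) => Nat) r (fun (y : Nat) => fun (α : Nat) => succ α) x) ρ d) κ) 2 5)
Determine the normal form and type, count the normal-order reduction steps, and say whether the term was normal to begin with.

normal form:
  0
the term's type:
  Nat
normal-order step count: 84
term was already normal: no
first contracted redex: a beta-redex


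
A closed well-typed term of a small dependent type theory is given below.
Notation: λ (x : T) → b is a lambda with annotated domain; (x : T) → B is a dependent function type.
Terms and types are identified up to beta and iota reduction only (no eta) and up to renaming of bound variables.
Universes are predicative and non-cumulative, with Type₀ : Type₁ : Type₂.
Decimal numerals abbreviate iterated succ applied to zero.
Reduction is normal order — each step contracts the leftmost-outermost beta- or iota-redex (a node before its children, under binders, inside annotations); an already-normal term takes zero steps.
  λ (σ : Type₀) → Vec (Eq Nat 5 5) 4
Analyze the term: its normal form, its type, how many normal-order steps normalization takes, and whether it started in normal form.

reduced normal form:
  λ (σ : Type₀) → Vec (Eq Nat 5 5) 4
inferred type:
  (σ : Type₀) → Type₀
steps to reach normal form (normal order): 0
started in normal form: yes


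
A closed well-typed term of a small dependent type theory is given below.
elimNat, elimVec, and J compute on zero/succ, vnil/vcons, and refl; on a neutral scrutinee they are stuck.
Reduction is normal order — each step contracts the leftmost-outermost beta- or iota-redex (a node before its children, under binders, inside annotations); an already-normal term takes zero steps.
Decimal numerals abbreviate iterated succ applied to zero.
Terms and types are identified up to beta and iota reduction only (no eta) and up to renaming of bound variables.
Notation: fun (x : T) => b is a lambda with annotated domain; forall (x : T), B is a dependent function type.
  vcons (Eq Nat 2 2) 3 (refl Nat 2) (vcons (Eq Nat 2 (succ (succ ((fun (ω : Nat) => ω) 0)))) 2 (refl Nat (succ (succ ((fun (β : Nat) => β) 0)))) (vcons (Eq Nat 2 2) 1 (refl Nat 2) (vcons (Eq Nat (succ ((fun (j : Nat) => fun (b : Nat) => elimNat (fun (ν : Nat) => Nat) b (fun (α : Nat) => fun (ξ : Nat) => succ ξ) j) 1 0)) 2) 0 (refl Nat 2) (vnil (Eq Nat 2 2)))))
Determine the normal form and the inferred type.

resulting normal form:
  vcons (Eq Nat 2 2) 3 (refl Nat 2) (vcons (Eq Nat 2 2) 2 (refl Nat 2) (vcons (Eq Nat 2 2) 1 (refl Nat 2) (vcons (Eq Nat 2 2) 0 (refl Nat 2) (vnil (Eq Nat 2 2)))))
the term's type:
  Vec (Eq Nat 2 2) 4
observation: the first redex contracted is a beta-redex; the normal form is reached in 8 normal-order steps.


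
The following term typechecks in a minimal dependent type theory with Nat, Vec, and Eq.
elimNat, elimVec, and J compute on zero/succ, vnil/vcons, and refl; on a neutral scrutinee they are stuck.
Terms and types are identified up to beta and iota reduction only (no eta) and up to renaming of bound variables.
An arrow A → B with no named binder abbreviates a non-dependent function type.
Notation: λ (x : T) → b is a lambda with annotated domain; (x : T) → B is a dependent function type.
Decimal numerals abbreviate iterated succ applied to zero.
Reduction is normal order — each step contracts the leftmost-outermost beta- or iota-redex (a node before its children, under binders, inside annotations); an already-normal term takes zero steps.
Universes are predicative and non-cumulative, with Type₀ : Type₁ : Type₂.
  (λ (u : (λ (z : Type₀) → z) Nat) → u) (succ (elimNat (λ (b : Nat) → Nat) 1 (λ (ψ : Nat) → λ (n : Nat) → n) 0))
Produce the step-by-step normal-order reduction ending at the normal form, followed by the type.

normal-order reduction:
  (λ (u : (λ (z : Type₀) → z) Nat) → u) (succ (elimNat (λ (b : Nat) → Nat) 1 (λ (ψ : Nat) → λ (n : Nat) → n) 0))
  ~> succ (elimNat (λ (u : Nat) → Nat) 1 (λ (z : Nat) → λ (b : Nat) → b) 0)
  ~> 2
the term's type:
  Nat


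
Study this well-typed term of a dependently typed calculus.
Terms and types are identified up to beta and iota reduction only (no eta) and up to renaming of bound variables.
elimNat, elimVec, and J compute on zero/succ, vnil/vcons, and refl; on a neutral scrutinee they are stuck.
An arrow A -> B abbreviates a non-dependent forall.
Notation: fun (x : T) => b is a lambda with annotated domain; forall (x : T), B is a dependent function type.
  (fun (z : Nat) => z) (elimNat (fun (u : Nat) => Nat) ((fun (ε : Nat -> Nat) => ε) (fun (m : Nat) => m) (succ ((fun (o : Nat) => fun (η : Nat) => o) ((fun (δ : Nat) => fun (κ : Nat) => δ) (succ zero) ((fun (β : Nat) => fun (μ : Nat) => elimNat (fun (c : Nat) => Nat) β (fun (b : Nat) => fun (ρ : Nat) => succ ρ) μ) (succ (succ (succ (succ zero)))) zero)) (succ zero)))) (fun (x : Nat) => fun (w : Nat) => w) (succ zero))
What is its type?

type:
  Nat


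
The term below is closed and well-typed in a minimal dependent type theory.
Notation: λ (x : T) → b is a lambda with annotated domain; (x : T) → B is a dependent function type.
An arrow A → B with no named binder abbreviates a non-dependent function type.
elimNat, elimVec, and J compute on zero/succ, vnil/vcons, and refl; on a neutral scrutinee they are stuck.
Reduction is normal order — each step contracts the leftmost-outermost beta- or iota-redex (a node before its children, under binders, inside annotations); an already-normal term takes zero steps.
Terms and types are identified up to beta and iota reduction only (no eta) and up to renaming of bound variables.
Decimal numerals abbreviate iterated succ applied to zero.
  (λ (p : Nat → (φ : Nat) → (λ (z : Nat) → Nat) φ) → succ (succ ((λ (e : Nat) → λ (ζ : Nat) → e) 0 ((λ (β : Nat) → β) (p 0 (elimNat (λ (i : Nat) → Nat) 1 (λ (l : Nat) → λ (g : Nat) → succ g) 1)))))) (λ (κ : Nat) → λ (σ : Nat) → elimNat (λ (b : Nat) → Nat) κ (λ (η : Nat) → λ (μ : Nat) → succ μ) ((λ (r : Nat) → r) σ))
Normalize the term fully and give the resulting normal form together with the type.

normal form:
  2
inferred type:
  Nat
observation: normalization takes exactly 3 steps under the normal-order strategy.


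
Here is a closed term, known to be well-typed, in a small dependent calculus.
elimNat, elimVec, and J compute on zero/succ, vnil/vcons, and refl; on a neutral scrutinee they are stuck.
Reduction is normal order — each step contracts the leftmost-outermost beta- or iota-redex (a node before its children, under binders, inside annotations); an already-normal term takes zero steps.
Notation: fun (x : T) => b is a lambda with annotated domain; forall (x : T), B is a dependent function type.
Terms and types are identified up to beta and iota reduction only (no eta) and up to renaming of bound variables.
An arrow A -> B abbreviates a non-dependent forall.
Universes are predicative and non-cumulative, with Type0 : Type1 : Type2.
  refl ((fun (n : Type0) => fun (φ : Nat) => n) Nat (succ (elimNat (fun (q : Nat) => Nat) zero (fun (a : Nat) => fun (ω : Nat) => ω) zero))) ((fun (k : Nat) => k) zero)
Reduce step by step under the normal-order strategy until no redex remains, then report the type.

normal-order reduction sequence:
  refl ((fun (n : Type0) => fun (φ : Nat) => n) Nat (succ (elimNat (fun (q : Nat) => Nat) zero (fun (a : Nat) => fun (ω : Nat) => ω) zero))) ((fun (k : Nat) => k) zero)
  ~> refl ((fun (n : Nat) => Nat) (succ (elimNat (fun (φ : Nat) => Nat) zero (fun (q : Nat) => fun (a : Nat) => a) zero))) ((fun (ω : Nat) => ω) zero)
  ~> refl Nat ((fun (n : Nat) => n) zero)
  ~> refl Nat zero
type:
  Eq Nat zero zero


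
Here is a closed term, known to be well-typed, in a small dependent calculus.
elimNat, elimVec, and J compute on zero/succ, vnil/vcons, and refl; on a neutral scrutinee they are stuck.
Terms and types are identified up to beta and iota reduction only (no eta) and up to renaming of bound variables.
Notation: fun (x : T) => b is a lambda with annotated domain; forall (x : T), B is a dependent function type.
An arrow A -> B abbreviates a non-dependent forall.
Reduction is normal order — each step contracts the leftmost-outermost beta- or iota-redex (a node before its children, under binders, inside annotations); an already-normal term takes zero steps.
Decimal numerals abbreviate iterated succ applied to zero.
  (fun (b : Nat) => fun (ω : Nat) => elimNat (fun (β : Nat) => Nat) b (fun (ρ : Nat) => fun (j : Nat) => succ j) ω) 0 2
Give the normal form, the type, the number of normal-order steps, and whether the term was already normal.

reduced normal form:
  2
the term's type:
  Nat
steps to reach normal form (normal order): 9
already normal: no
first contracted redex: a beta-redex


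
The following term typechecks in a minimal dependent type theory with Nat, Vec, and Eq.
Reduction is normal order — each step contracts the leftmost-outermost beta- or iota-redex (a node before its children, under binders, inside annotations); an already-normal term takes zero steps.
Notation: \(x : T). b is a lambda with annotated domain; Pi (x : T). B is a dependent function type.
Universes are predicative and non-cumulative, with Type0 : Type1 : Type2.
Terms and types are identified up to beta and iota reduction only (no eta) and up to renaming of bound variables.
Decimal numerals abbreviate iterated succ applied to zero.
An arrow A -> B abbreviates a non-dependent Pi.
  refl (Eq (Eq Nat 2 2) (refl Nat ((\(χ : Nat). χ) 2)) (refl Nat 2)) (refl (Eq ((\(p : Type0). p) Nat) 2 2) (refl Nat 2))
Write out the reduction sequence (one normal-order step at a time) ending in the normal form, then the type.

normal-order reduction:
  refl (Eq (Eq Nat 2 2) (refl Nat ((\(χ : Nat). χ) 2)) (refl Nat 2)) (refl (Eq ((\(p : Type0). p) Nat) 2 2) (refl Nat 2))
  ~> refl (Eq (Eq Nat 2 2) (refl Nat 2) (refl Nat 2)) (refl (Eq ((\(χ : Type0). χ) Nat) 2 2) (refl Nat 2))
  ~> refl (Eq (Eq Nat 2 2) (refl Nat 2) (refl Nat 2)) (refl (Eq Nat 2 2) (refl Nat 2))
the term's type:
  Eq (Eq (Eq Nat 2 2) (refl Nat 2) (refl Nat 2)) (refl (Eq Nat 2 2) (refl Nat 2)) (refl (Eq Nat 2 2) (refl Nat 2))


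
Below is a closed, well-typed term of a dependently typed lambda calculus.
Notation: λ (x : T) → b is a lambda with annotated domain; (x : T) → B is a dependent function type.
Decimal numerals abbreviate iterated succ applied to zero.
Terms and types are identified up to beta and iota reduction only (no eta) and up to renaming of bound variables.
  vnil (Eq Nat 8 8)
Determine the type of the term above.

type:
  Vec (Eq Nat 8 8) 0


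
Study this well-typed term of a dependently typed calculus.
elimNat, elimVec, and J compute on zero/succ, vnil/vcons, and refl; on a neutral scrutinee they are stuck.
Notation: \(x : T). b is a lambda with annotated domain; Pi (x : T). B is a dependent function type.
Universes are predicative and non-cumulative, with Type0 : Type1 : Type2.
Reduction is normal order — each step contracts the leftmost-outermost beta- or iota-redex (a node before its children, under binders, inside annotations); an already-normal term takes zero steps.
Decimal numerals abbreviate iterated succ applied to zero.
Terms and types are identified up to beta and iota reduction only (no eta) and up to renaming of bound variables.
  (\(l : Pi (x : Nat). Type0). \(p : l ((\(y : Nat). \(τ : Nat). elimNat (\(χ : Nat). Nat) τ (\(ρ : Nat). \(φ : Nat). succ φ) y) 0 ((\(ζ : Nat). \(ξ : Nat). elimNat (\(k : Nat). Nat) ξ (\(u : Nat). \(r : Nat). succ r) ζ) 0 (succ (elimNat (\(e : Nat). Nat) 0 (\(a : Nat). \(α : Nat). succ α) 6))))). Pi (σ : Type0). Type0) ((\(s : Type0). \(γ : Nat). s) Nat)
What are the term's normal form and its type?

reduced normal form:
  \(l : Nat). Pi (x : Type0). Type0
the term's type:
  Pi (l : Nat). Type1
observation: reduction starts at a beta-redex, and 3 normal-order steps reach the normal form.


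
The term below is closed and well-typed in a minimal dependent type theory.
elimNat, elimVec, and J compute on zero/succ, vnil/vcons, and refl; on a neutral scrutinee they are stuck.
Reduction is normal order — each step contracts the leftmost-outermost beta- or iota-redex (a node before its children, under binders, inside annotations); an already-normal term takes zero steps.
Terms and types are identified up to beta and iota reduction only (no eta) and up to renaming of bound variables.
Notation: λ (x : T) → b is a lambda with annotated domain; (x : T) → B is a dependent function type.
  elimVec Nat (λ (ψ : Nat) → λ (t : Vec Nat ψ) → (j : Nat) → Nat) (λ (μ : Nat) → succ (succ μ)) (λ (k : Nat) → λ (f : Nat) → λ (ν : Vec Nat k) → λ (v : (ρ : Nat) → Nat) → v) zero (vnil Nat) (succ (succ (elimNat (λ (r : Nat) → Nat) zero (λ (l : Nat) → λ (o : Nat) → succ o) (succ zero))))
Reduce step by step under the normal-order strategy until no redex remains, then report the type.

normal-order reduction sequence:
  elimVec Nat (λ (ψ : Nat) → λ (t : Vec Nat ψ) → (j : Nat) → Nat) (λ (μ : Nat) → succ (succ μ)) (λ (k : Nat) → λ (f : Nat) → λ (ν : Vec Nat k) → λ (v : (ρ : Nat) → Nat) → v) zero (vnil Nat) (succ (succ (elimNat (λ (r : Nat) → Nat) zero (λ (l : Nat) → λ (o : Nat) → succ o) (succ zero))))
  ~> (λ (ψ : Nat) → succ (succ ψ)) (succ (succ (elimNat (λ (t : Nat) → Nat) zero (λ (j : Nat) → λ (μ : Nat) → succ μ) (succ zero))))
  ~> succ (succ (succ (succ (elimNat (λ (ψ : Nat) → Nat) zero (λ (t : Nat) → λ (j : Nat) → succ j) (succ zero)))))
  ~> succ (succ (succ (succ ((λ (ψ : Nat) → λ (t : Nat) → succ t) zero (elimNat (λ (j : Nat) → Nat) zero (λ (μ : Nat) → λ (k : Nat) → succ k) zero)))))
  ~> succ (succ (succ (succ ((λ (ψ : Nat) → succ ψ) (elimNat (λ (t : Nat) → Nat) zero (λ (j : Nat) → λ (μ : Nat) → succ μ) zero)))))
  ~> succ (succ (succ (succ (succ (elimNat (λ (ψ : Nat) → Nat) zero (λ (t : Nat) → λ (j : Nat) → succ j) zero)))))
  ~> succ (succ (succ (succ (succ zero))))
type:
  Nat


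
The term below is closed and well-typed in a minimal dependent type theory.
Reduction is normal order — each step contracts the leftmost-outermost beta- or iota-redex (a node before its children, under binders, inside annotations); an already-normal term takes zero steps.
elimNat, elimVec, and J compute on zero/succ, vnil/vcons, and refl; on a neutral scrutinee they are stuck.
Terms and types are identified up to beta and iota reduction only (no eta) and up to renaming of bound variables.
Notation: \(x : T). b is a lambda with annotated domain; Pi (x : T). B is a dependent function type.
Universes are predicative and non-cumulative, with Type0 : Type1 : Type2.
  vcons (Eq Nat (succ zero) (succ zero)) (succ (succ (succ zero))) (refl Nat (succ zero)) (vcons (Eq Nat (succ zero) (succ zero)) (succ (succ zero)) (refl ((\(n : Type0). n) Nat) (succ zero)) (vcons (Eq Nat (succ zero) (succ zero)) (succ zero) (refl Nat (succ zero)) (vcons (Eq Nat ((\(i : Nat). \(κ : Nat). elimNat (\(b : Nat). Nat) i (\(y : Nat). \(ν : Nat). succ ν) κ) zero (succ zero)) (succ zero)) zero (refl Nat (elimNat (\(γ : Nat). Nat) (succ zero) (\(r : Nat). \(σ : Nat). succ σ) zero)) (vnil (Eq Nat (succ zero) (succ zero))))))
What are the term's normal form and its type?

resulting normal form:
  vcons (Eq Nat (succ zero) (succ zero)) (succ (succ (succ zero))) (refl Nat (succ zero)) (vcons (Eq Nat (succ zero) (succ zero)) (succ (succ zero)) (refl Nat (succ zero)) (vcons (Eq Nat (succ zero) (succ zero)) (succ zero) (refl Nat (succ zero)) (vcons (Eq Nat (succ zero) (succ zero)) zero (refl Nat (succ zero)) (vnil (Eq Nat (succ zero) (succ zero))))))
inferred type:
  Vec (Eq Nat (succ zero) (succ zero)) (succ (succ (succ (succ zero))))
observation: normalization takes exactly 8 steps under the normal-order strategy.


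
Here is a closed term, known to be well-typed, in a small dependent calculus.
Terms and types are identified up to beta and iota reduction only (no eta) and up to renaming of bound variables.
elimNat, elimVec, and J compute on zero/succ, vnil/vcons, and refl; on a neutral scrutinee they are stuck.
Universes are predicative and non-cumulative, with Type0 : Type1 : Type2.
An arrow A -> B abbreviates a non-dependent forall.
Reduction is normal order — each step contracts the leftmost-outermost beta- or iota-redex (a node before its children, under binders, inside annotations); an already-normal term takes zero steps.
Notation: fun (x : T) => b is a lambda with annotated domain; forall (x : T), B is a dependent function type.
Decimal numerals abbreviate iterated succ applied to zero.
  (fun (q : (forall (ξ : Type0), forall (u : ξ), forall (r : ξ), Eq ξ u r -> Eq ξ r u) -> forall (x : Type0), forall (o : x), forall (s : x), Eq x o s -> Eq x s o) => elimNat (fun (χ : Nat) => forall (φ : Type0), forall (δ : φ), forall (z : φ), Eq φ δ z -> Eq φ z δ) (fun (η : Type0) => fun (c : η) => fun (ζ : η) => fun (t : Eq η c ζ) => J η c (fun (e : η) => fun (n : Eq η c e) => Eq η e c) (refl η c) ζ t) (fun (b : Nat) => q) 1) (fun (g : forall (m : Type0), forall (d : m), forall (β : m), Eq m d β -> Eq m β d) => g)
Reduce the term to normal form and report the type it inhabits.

normal form:
  fun (q : Type0) => fun (ξ : q) => fun (u : q) => fun (r : Eq q ξ u) => J q ξ (fun (x : q) => fun (o : Eq q ξ x) => Eq q x ξ) (refl q ξ) u r
inferred type:
  forall (q : Type0), forall (ξ : q), forall (u : q), Eq q ξ u -> Eq q u ξ


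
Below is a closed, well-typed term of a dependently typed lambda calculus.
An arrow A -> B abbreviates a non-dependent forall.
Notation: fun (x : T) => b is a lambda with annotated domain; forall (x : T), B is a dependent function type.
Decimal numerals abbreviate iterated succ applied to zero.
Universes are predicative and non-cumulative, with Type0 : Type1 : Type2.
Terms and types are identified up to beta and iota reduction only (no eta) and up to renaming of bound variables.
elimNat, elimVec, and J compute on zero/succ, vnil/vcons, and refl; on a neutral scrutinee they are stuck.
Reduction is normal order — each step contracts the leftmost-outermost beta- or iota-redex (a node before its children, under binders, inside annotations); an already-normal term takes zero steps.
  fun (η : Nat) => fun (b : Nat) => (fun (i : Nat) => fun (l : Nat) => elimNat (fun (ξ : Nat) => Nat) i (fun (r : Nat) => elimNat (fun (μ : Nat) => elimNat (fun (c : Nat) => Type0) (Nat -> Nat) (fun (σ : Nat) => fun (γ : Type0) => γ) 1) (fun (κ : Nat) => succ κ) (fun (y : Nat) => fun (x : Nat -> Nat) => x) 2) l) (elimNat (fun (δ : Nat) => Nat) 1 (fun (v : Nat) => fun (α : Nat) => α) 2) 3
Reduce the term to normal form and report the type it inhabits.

resulting normal form:
  fun (η : Nat) => fun (b : Nat) => 4
type:
  Nat -> Nat -> Nat
observation: reduction starts at a beta-redex, and 40 normal-order steps reach the normal form.


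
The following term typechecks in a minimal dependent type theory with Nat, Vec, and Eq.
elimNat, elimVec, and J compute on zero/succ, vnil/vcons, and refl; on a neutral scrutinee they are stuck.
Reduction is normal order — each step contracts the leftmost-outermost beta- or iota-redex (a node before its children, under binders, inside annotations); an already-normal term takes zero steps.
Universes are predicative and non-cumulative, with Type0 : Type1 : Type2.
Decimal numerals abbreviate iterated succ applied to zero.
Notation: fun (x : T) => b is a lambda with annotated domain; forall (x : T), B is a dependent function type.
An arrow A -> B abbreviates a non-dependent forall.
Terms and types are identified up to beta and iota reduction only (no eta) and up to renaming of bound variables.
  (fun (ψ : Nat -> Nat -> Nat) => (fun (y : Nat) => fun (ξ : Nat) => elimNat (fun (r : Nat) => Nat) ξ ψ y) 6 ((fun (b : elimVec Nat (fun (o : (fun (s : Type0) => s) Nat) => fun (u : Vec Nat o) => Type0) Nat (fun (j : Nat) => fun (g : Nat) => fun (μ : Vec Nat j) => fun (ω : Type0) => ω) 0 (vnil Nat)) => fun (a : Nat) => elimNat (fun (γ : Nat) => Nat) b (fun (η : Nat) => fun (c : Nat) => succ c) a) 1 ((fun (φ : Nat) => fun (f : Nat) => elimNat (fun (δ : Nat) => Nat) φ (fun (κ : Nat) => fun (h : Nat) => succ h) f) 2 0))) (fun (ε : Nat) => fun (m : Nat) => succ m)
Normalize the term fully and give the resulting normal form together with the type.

normal form:
  9
inferred type:
  Nat
observation: contracting a beta-redex first, the term normalizes in 34 steps.


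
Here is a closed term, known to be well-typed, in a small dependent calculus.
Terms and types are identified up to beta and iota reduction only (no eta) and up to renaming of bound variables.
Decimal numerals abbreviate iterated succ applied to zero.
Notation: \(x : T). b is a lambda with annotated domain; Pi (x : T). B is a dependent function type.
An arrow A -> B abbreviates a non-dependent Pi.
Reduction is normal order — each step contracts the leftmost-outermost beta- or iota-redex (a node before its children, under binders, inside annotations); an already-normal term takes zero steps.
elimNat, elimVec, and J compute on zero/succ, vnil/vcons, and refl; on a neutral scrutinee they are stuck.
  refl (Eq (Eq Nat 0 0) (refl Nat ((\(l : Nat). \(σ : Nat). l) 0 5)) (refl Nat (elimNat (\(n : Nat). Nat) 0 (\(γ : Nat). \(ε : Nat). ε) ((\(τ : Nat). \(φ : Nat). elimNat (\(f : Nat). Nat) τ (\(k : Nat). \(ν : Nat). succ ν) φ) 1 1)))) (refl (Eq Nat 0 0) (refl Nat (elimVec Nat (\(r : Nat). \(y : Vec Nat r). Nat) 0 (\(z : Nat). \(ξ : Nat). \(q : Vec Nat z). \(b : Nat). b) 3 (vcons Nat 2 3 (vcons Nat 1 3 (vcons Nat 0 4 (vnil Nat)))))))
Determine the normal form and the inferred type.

reduced normal form:
  refl (Eq (Eq Nat 0 0) (refl Nat 0) (refl Nat 0)) (refl (Eq Nat 0 0) (refl Nat 0))
the term's type:
  Eq (Eq (Eq Nat 0 0) (refl Nat 0) (refl Nat 0)) (refl (Eq Nat 0 0) (refl Nat 0)) (refl (Eq Nat 0 0) (refl Nat 0))


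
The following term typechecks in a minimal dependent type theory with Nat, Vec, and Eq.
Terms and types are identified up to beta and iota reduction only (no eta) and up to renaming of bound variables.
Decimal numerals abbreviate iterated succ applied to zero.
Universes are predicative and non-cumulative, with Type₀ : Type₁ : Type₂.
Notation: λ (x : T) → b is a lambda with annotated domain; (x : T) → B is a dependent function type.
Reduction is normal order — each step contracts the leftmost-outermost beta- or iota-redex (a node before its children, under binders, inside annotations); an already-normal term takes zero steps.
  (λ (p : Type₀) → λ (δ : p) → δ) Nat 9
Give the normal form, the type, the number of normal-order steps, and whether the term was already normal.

reduced normal form:
  9
inferred type:
  Nat
steps to reach normal form (normal order): 2
started in normal form: no
first contracted redex: a beta-redex


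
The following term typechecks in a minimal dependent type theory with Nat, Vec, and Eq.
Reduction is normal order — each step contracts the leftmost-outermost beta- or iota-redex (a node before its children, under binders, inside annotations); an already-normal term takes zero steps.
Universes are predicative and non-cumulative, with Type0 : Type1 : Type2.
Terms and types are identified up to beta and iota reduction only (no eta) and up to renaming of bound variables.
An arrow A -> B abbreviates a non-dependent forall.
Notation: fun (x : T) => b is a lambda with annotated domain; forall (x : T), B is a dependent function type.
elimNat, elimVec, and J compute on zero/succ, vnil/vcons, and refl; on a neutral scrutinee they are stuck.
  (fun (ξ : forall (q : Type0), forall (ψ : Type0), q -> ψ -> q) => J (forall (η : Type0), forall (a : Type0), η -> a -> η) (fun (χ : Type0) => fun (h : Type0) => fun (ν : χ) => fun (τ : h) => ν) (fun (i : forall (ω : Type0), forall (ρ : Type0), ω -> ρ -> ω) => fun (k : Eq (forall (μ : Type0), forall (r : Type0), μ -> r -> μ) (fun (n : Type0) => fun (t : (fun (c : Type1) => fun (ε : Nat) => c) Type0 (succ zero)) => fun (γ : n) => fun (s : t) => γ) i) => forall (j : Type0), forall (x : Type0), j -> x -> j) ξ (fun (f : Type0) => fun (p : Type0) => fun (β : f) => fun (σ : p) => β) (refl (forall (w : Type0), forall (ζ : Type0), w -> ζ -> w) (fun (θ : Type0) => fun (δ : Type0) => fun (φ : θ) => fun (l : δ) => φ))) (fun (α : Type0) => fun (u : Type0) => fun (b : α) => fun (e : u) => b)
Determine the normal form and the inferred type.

resulting normal form:
  fun (ξ : Type0) => fun (q : Type0) => fun (ψ : ξ) => fun (η : q) => ψ
the term's type:
  forall (ξ : Type0), forall (q : Type0), ξ -> q -> ξ
observation: contracting a beta-redex first, the term normalizes in 2 steps.


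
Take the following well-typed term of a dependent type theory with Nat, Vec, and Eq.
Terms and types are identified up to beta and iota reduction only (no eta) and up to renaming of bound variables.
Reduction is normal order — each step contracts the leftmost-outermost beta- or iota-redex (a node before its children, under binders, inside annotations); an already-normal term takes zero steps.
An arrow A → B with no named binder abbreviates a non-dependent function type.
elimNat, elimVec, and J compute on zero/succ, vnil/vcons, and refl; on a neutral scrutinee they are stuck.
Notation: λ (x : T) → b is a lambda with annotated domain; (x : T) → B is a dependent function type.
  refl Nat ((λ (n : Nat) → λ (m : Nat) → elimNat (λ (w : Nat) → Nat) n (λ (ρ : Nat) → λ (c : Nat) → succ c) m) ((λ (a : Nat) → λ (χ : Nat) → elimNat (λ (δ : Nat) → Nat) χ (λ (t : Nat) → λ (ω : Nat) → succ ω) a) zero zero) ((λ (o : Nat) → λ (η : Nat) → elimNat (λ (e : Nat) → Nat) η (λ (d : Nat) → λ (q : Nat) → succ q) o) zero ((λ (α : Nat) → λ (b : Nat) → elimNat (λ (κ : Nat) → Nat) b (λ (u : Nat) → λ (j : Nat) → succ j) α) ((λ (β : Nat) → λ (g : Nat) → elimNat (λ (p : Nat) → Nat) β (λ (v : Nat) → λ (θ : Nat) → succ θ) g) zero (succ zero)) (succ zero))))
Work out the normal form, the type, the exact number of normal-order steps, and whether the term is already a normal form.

reduced normal form:
  refl Nat (succ (succ zero))
the term's type:
  Eq Nat (succ (succ zero)) (succ (succ zero))
reduction steps (normal order): 27
started in normal form: no
first contracted redex: a beta-redex


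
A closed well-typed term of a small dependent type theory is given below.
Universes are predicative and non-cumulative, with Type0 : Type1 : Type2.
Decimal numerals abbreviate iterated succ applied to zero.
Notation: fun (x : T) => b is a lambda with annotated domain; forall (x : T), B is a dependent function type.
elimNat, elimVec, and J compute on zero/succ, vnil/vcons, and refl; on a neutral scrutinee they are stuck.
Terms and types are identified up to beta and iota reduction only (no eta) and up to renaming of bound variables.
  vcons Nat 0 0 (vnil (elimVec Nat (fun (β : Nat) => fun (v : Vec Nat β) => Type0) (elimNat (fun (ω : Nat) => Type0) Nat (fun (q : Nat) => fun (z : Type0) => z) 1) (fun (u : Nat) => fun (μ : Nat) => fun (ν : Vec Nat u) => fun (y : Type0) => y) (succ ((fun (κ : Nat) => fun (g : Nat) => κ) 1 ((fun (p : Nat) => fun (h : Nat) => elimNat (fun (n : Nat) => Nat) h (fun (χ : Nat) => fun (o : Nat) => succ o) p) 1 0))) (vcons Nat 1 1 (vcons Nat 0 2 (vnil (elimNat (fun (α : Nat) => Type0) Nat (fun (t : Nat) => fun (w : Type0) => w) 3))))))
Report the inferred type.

the term's type:
  Vec Nat 1


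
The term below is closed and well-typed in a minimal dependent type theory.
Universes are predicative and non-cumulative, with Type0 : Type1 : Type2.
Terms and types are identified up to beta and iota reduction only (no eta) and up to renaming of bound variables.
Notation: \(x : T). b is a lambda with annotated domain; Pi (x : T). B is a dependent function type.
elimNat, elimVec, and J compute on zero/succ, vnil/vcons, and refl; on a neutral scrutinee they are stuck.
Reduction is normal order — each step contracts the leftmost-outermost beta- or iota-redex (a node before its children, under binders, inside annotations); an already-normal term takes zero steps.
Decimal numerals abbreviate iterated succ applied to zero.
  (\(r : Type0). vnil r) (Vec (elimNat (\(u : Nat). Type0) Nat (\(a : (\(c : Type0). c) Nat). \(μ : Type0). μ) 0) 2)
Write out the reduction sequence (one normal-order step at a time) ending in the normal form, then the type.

normal-order reduction:
  (\(r : Type0). vnil r) (Vec (elimNat (\(u : Nat). Type0) Nat (\(a : (\(c : Type0). c) Nat). \(μ : Type0). μ) 0) 2)
  ~> vnil (Vec (elimNat (\(r : Nat). Type0) Nat (\(u : (\(a : Type0). a) Nat). \(c : Type0). c) 0) 2)
  ~> vnil (Vec Nat 2)
inferred type:
  Vec (Vec Nat 2) 0


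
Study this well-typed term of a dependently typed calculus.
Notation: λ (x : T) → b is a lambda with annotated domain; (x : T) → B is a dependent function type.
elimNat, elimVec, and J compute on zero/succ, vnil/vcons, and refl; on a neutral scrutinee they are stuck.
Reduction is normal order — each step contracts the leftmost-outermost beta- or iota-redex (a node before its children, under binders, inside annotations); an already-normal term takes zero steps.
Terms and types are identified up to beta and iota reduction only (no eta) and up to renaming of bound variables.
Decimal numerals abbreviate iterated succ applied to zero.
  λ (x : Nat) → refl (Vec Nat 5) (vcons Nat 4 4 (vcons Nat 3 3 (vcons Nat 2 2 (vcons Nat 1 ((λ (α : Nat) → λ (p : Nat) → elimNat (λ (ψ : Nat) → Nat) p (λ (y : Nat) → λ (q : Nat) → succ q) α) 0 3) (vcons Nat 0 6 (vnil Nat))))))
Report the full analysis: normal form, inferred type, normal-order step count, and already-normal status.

normal form:
  λ (x : Nat) → refl (Vec Nat 5) (vcons Nat 4 4 (vcons Nat 3 3 (vcons Nat 2 2 (vcons Nat 1 3 (vcons Nat 0 6 (vnil Nat))))))
the term's type:
  (x : Nat) → Eq (Vec Nat 5) (vcons Nat 4 4 (vcons Nat 3 3 (vcons Nat 2 2 (vcons Nat 1 3 (vcons Nat 0 6 (vnil Nat)))))) (vcons Nat 4 4 (vcons Nat 3 3 (vcons Nat 2 2 (vcons Nat 1 3 (vcons Nat 0 6 (vnil Nat))))))
steps to reach normal form (normal order): 3
term was already normal: no
first contracted redex: a beta-redex


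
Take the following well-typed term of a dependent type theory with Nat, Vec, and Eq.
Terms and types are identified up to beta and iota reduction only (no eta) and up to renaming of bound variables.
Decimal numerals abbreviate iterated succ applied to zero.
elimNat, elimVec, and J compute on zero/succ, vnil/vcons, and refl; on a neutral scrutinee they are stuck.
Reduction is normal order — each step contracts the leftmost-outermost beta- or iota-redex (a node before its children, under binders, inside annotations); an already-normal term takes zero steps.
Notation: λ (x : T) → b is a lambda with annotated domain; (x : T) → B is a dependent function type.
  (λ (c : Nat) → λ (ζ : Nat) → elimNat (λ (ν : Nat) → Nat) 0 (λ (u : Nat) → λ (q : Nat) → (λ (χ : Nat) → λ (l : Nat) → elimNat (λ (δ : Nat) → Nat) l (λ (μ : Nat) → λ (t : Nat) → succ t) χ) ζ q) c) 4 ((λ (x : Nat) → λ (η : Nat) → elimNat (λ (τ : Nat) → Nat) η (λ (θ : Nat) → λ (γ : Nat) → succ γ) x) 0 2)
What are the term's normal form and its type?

reduced normal form:
  8
type:
  Nat
observation: the leftmost-outermost redex is a beta-redex, and normalization takes 63 steps.
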